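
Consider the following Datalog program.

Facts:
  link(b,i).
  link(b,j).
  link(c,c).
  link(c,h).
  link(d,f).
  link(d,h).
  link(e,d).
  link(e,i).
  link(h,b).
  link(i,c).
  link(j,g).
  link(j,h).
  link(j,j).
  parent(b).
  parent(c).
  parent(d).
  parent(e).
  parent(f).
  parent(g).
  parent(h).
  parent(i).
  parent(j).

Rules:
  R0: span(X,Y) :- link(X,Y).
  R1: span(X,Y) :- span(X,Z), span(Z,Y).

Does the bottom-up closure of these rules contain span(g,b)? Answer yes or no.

round 1: derive span(b,i) via R0 from link(b,i)
round 1: derive span(b,j) via R0 from link(b,j)
round 1: derive span(c,c) via R0 from link(c,c)
round 1: derive span(c,h) via R0 from link(c,h)
round 1: derive span(d,f) via R0 from link(d,f)
round 1: derive span(d,h) via R0 from link(d,h)
round 1: derive span(e,d) via R0 from link(e,d)
round 1: derive span(e,i) via R0 from link(e,i)
round 1: derive span(h,b) via R0 from link(h,b)
round 1: derive span(i,c) via R0 from link(i,c)
round 1: derive span(j,g) via R0 from link(j,g)
round 1: derive span(j,h) via R0 from link(j,h)
round 1: derive span(j,j) via R0 from link(j,j)
round 2: derive span(b,c) via R1 from span(b,i), span(i,c)
round 2: derive span(b,g) via R1 from span(b,j), span(j,g)
round 2: derive span(b,h) via R1 from span(b,j), span(j,h)
round 2: derive span(c,b) via R1 from span(c,h), span(h,b)
round 2: derive span(d,b) via R1 from span(d,h), span(h,b)
round 2: derive span(e,c) via R1 from span(e,i), span(i,c)
round 2: derive span(e,f) via R1 from span(e,d), span(d,f)
round 2: derive span(e,h) via R1 from span(e,d), span(d,h)
round 2: derive span(h,i) via R1 from span(h,b), span(b,i)
round 2: derive span(h,j) via R1 from span(h,b), span(b,j)
round 2: derive span(i,h) via R1 from span(i,c), span(c,h)
round 2: derive span(j,b) via R1 from span(j,h), span(h,b)
round 3: derive span(b,b) via R1 from span(b,c), span(c,b)
round 3: derive span(c,g) via R1 from span(c,b), span(b,g)
round 3: derive span(c,i) via R1 from span(c,b), span(b,i)
round 3: derive span(c,j) via R1 from span(c,b), span(b,j)
round 3: derive span(d,c) via R1 from span(d,b), span(b,c)
round 3: derive span(d,g) via R1 from span(d,b), span(b,g)
round 3: derive span(d,i) via R1 from span(d,b), span(b,i)
round 3: derive span(d,j) via R1 from span(d,b), span(b,j)
round 3: derive span(e,b) via R1 from span(e,c), span(c,b)
round 3: derive span(e,j) via R1 from span(e,h), span(h,j)
round 3: derive span(h,c) via R1 from span(h,b), span(b,c)
round 3: derive span(h,g) via R1 from span(h,b), span(b,g)
round 3: derive span(h,h) via R1 from span(h,b), span(b,h)
round 3: derive span(i,b) via R1 from span(i,c), span(c,b)
round 3: derive span(i,i) via R1 from span(i,h), span(h,i)
round 3: derive span(i,j) via R1 from span(i,h), span(h,j)
round 3: derive span(j,c) via R1 from span(j,b), span(b,c)
round 3: derive span(j,i) via R1 from span(j,b), span(b,i)
round 4: derive span(e,g) via R1 from span(e,b), span(b,g)
round 4: derive span(i,g) via R1 from span(i,b), span(b,g)

no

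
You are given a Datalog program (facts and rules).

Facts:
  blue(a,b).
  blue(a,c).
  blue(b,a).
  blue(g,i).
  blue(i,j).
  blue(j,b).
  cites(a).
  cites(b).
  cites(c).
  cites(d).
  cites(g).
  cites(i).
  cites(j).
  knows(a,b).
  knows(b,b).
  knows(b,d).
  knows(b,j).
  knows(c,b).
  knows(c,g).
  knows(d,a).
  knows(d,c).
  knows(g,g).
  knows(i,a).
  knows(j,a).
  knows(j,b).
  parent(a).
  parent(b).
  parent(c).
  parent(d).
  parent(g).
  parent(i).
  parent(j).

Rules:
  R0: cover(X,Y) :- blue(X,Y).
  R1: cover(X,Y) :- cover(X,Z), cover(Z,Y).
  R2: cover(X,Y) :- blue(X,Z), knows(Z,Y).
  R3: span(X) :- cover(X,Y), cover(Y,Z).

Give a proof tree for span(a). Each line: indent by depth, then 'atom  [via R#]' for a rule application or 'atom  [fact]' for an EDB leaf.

span(a)  [via R3]
  cover(a,b)  [via R0]
    blue(a,b)  [fact]
  cover(b,a)  [via R0]
    blue(b,a)  [fact]

round 1: derive cover(a,b) via R0 from blue(a,b)
round 1: derive cover(a,c) via R0 from blue(a,c)
round 1: derive cover(b,a) via R0 from blue(b,a)
round 1: derive cover(g,i) via R0 from blue(g,i)
round 1: derive cover(i,j) via R0 from blue(i,j)
round 1: derive cover(j,b) via R0 from blue(j,b)
round 1: derive cover(a,d) via R2 from blue(a,b), knows(b,d)
round 1: derive cover(a,g) via R2 from blue(a,c), knows(c,g)
round 1: derive cover(a,j) via R2 from blue(a,b), knows(b,j)
round 1: derive cover(b,b) via R2 from blue(b,a), knows(a,b)
round 1: derive cover(g,a) via R2 from blue(g,i), knows(i,a)
round 1: derive cover(i,a) via R2 from blue(i,j), knows(j,a)
round 1: derive cover(i,b) via R2 from blue(i,j), knows(j,b)
round 1: derive cover(j,d) via R2 from blue(j,b), knows(b,d)
round 1: derive cover(j,j) via R2 from blue(j,b), knows(b,j)
round 2: derive cover(a,a) via R1 from cover(a,b), cover(b,a)
round 2: derive cover(a,i) via R1 from cover(a,g), cover(g,i)
round 2: derive cover(b,c) via R1 from cover(b,a), cover(a,c)
round 2: derive cover(b,d) via R1 from cover(b,a), cover(a,d)
round 2: derive cover(b,g) via R1 from cover(b,a), cover(a,g)
round 2: derive cover(b,j) via R1 from cover(b,a), cover(a,j)
round 2: derive cover(g,b) via R1 from cover(g,a), cover(a,b)
round 2: derive cover(g,c) via R1 from cover(g,a), cover(a,c)
round 2: derive cover(g,d) via R1 from cover(g,a), cover(a,d)
round 2: derive cover(g,g) via R1 from cover(g,a), cover(a,g)
round 2: derive cover(g,j) via R1 from cover(g,a), cover(a,j)
round 2: derive cover(i,c) via R1 from cover(i,a), cover(a,c)
round 2: derive cover(i,d) via R1 from cover(i,a), cover(a,d)
round 2: derive cover(i,g) via R1 from cover(i,a), cover(a,g)
round 2: derive cover(j,a) via R1 from cover(j,b), cover(b,a)
round 2: derive span(a) via R3 from cover(a,b), cover(b,a)
round 2: derive span(b) via R3 from cover(b,a), cover(a,b)
round 2: derive span(g) via R3 from cover(g,a), cover(a,b)
round 2: derive span(i) via R3 from cover(i,a), cover(a,b)
round 2: derive span(j) via R3 from cover(j,b), cover(b,a)
round 3: derive cover(b,i) via R1 from cover(b,a), cover(a,i)
round 3: derive cover(i,i) via R1 from cover(i,a), cover(a,i)
round 3: derive cover(j,c) via R1 from cover(j,a), cover(a,c)
round 3: derive cover(j,g) via R1 from cover(j,a), cover(a,g)
round 3: derive cover(j,i) via R1 from cover(j,a), cover(a,i)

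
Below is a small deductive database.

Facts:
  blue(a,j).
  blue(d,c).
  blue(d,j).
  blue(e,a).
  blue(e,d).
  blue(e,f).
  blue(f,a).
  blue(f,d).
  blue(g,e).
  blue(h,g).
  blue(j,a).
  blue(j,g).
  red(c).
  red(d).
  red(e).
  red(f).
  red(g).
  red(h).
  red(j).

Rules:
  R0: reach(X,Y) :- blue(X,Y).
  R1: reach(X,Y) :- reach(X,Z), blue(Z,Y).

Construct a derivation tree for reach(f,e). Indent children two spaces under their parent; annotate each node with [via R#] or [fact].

reach(f,e)  [via R1]
  reach(f,g)  [via R1]
    reach(f,j)  [via R1]
      reach(f,a)  [via R0]
        blue(f,a)  [fact]
      blue(a,j)  [fact]
    blue(j,g)  [fact]
  blue(g,e)  [fact]

round 1: derive reach(a,j) via R0 from blue(a,j)
round 1: derive reach(d,c) via R0 from blue(d,c)
round 1: derive reach(d,j) via R0 from blue(d,j)
round 1: derive reach(e,a) via R0 from blue(e,a)
round 1: derive reach(e,d) via R0 from blue(e,d)
round 1: derive reach(e,f) via R0 from blue(e,f)
round 1: derive reach(f,a) via R0 from blue(f,a)
round 1: derive reach(f,d) via R0 from blue(f,d)
round 1: derive reach(g,e) via R0 from blue(g,e)
round 1: derive reach(h,g) via R0 from blue(h,g)
round 1: derive reach(j,a) via R0 from blue(j,a)
round 1: derive reach(j,g) via R0 from blue(j,g)
round 2: derive reach(a,a) via R1 from reach(a,j), blue(j,a)
round 2: derive reach(a,g) via R1 from reach(a,j), blue(j,g)
round 2: derive reach(d,a) via R1 from reach(d,j), blue(j,a)
round 2: derive reach(d,g) via R1 from reach(d,j), blue(j,g)
round 2: derive reach(e,c) via R1 from reach(e,d), blue(d,c)
round 2: derive reach(e,j) via R1 from reach(e,a), blue(a,j)
round 2: derive reach(f,c) via R1 from reach(f,d), blue(d,c)
round 2: derive reach(f,j) via R1 from reach(f,a), blue(a,j)
round 2: derive reach(g,a) via R1 from reach(g,e), blue(e,a)
round 2: derive reach(g,d) via R1 from reach(g,e), blue(e,d)
round 2: derive reach(g,f) via R1 from reach(g,e), blue(e,f)
round 2: derive reach(h,e) via R1 from reach(h,g), blue(g,e)
round 2: derive reach(j,e) via R1 from reach(j,g), blue(g,e)
round 2: derive reach(j,j) via R1 from reach(j,a), blue(a,j)
round 3: derive reach(a,e) via R1 from reach(a,g), blue(g,e)
round 3: derive reach(d,e) via R1 from reach(d,g), blue(g,e)
round 3: derive reach(e,g) via R1 from reach(e,j), blue(j,g)
round 3: derive reach(f,g) via R1 from reach(f,j), blue(j,g)
round 3: derive reach(g,c) via R1 from reach(g,d), blue(d,c)
round 3: derive reach(g,j) via R1 from reach(g,a), blue(a,j)
round 3: derive reach(h,a) via R1 from reach(h,e), blue(e,a)
round 3: derive reach(h,d) via R1 from reach(h,e), blue(e,d)
round 3: derive reach(h,f) via R1 from reach(h,e), blue(e,f)
round 3: derive reach(j,d) via R1 from reach(j,e), blue(e,d)
round 3: derive reach(j,f) via R1 from reach(j,e), blue(e,f)
round 4: derive reach(a,d) via R1 from reach(a,e), blue(e,d)
round 4: derive reach(a,f) via R1 from reach(a,e), blue(e,f)
round 4: derive reach(d,d) via R1 from reach(d,e), blue(e,d)
round 4: derive reach(d,f) via R1 from reach(d,e), blue(e,f)
round 4: derive reach(e,e) via R1 from reach(e,g), blue(g,e)
round 4: derive reach(f,e) via R1 from reach(f,g), blue(g,e)
round 4: derive reach(g,g) via R1 from reach(g,j), blue(j,g)
round 4: derive reach(h,c) via R1 from reach(h,d), blue(d,c)
round 4: derive reach(h,j) via R1 from reach(h,a), blue(a,j)
round 4: derive reach(j,c) via R1 from reach(j,d), blue(d,c)
round 5: derive reach(a,c) via R1 from reach(a,d), blue(d,c)
round 5: derive reach(f,f) via R1 from reach(f,e), blue(e,f)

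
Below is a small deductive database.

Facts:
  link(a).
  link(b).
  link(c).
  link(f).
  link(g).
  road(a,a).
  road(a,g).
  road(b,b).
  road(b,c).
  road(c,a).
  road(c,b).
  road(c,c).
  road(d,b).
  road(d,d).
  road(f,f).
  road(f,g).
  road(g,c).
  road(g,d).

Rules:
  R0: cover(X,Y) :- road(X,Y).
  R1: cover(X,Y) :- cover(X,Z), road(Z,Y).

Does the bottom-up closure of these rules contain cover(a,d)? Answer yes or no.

round 1: derive cover(a,a) via R0 from road(a,a)
round 1: derive cover(a,g) via R0 from road(a,g)
round 1: derive cover(b,b) via R0 from road(b,b)
round 1: derive cover(b,c) via R0 from road(b,c)
round 1: derive cover(c,a) via R0 from road(c,a)
round 1: derive cover(c,b) via R0 from road(c,b)
round 1: derive cover(c,c) via R0 from road(c,c)
round 1: derive cover(d,b) via R0 from road(d,b)
round 1: derive cover(d,d) via R0 from road(d,d)
round 1: derive cover(f,f) via R0 from road(f,f)
round 1: derive cover(f,g) via R0 from road(f,g)
round 1: derive cover(g,c) via R0 from road(g,c)
round 1: derive cover(g,d) via R0 from road(g,d)
round 2: derive cover(a,c) via R1 from cover(a,g), road(g,c)
round 2: derive cover(a,d) via R1 from cover(a,g), road(g,d)
round 2: derive cover(b,a) via R1 from cover(b,c), road(c,a)
round 2: derive cover(c,g) via R1 from cover(c,a), road(a,g)
round 2: derive cover(d,c) via R1 from cover(d,b), road(b,c)
round 2: derive cover(f,c) via R1 from cover(f,g), road(g,c)
round 2: derive cover(f,d) via R1 from cover(f,g), road(g,d)
round 2: derive cover(g,a) via R1 from cover(g,c), road(c,a)
round 2: derive cover(g,b) via R1 from cover(g,c), road(c,b)
round 3: derive cover(a,b) via R1 from cover(a,c), road(c,b)
round 3: derive cover(b,g) via R1 from cover(b,a), road(a,g)
round 3: derive cover(c,d) via R1 from cover(c,g), road(g,d)
round 3: derive cover(d,a) via R1 from cover(d,c), road(c,a)
round 3: derive cover(f,a) via R1 from cover(f,c), road(c,a)
round 3: derive cover(f,b) via R1 from cover(f,c), road(c,b)
round 3: derive cover(g,g) via R1 from cover(g,a), road(a,g)
round 4: derive cover(b,d) via R1 from cover(b,g), road(g,d)
round 4: derive cover(d,g) via R1 from cover(d,a), road(a,g)

yes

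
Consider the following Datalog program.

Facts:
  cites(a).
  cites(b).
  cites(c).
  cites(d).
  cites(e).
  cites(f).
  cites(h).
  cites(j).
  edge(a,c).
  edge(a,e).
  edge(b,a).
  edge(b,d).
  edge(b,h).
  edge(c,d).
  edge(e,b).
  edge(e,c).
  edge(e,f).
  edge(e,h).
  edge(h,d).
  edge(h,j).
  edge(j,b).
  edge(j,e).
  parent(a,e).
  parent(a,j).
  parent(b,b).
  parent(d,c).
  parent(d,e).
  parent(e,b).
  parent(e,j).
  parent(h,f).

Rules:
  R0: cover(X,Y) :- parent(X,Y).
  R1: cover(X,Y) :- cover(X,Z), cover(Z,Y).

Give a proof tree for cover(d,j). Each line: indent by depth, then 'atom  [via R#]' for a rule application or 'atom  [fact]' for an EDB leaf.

cover(d,j)  [via R1]
  cover(d,e)  [via R0]
    parent(d,e)  [fact]
  cover(e,j)  [via R0]
    parent(e,j)  [fact]

round 1: derive cover(a,e) via R0 from parent(a,e)
round 1: derive cover(a,j) via R0 from parent(a,j)
round 1: derive cover(b,b) via R0 from parent(b,b)
round 1: derive cover(d,c) via R0 from parent(d,c)
round 1: derive cover(d,e) via R0 from parent(d,e)
round 1: derive cover(e,b) via R0 from parent(e,b)
round 1: derive cover(e,j) via R0 from parent(e,j)
round 1: derive cover(h,f) via R0 from parent(h,f)
round 2: derive cover(a,b) via R1 from cover(a,e), cover(e,b)
round 2: derive cover(d,b) via R1 from cover(d,e), cover(e,b)
round 2: derive cover(d,j) via R1 from cover(d,e), cover(e,j)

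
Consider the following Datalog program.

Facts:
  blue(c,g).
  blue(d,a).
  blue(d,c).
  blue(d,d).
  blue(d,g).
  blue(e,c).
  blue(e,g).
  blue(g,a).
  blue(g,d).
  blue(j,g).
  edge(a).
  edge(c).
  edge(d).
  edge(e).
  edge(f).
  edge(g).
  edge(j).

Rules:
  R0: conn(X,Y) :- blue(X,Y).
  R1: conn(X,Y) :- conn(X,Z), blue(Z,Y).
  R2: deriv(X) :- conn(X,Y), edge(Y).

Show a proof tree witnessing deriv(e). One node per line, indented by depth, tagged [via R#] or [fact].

deriv(e)  [via R2]
  conn(e,c)  [via R0]
    blue(e,c)  [fact]
  edge(c)  [fact]

round 1: derive conn(c,g) via R0 from blue(c,g)
round 1: derive conn(d,a) via R0 from blue(d,a)
round 1: derive conn(d,c) via R0 from blue(d,c)
round 1: derive conn(d,d) via R0 from blue(d,d)
round 1: derive conn(d,g) via R0 from blue(d,g)
round 1: derive conn(e,c) via R0 from blue(e,c)
round 1: derive conn(e,g) via R0 from blue(e,g)
round 1: derive conn(g,a) via R0 from blue(g,a)
round 1: derive conn(g,d) via R0 from blue(g,d)
round 1: derive conn(j,g) via R0 from blue(j,g)
round 2: derive conn(c,a) via R1 from conn(c,g), blue(g,a)
round 2: derive conn(c,d) via R1 from conn(c,g), blue(g,d)
round 2: derive conn(e,a) via R1 from conn(e,g), blue(g,a)
round 2: derive conn(e,d) via R1 from conn(e,g), blue(g,d)
round 2: derive conn(g,c) via R1 from conn(g,d), blue(d,c)
round 2: derive conn(g,g) via R1 from conn(g,d), blue(d,g)
round 2: derive conn(j,a) via R1 from conn(j,g), blue(g,a)
round 2: derive conn(j,d) via R1 from conn(j,g), blue(g,d)
round 2: derive deriv(c) via R2 from conn(c,g), edge(g)
round 2: derive deriv(d) via R2 from conn(d,a), edge(a)
round 2: derive deriv(e) via R2 from conn(e,c), edge(c)
round 2: derive deriv(g) via R2 from conn(g,a), edge(a)
round 2: derive deriv(j) via R2 from conn(j,g), edge(g)
round 3: derive conn(c,c) via R1 from conn(c,d), blue(d,c)
round 3: derive conn(j,c) via R1 from conn(j,d), blue(d,c)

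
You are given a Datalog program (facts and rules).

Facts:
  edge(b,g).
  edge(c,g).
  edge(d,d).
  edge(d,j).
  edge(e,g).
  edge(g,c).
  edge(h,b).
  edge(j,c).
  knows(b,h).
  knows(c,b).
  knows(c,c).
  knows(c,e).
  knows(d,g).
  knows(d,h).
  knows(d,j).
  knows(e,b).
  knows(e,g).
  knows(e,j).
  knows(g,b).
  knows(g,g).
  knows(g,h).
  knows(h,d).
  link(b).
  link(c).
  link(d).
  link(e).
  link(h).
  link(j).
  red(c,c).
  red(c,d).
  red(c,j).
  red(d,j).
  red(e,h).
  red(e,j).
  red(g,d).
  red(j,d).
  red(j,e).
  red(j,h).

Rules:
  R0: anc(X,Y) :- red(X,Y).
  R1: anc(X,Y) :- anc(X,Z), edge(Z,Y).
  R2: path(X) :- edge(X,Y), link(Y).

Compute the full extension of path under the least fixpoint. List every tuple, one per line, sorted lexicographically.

path(d)
path(g)
path(h)
path(j)

round 1: derive path(d) via R2 from edge(d,d), link(d)
round 1: derive path(g) via R2 from edge(g,c), link(c)
round 1: derive path(h) via R2 from edge(h,b), link(b)
round 1: derive path(j) via R2 from edge(j,c), link(c)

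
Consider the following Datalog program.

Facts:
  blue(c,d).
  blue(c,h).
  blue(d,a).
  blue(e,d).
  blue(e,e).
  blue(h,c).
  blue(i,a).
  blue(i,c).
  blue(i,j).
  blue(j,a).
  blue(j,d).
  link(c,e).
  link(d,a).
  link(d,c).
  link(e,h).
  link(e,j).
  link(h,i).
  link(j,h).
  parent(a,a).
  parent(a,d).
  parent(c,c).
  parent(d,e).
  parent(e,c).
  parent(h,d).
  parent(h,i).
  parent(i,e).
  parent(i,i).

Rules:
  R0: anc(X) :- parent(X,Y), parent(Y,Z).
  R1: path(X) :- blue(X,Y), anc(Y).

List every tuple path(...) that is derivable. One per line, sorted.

path(c)
path(d)
path(e)
path(h)
path(i)
path(j)

round 1: derive anc(a) via R0 from parent(a,a), parent(a,a)
round 1: derive anc(c) via R0 from parent(c,c), parent(c,c)
round 1: derive anc(d) via R0 from parent(d,e), parent(e,c)
round 1: derive anc(e) via R0 from parent(e,c), parent(c,c)
round 1: derive anc(h) via R0 from parent(h,d), parent(d,e)
round 1: derive anc(i) via R0 from parent(i,e), parent(e,c)
round 2: derive path(c) via R1 from blue(c,d), anc(d)
round 2: derive path(d) via R1 from blue(d,a), anc(a)
round 2: derive path(e) via R1 from blue(e,d), anc(d)
round 2: derive path(h) via R1 from blue(h,c), anc(c)
round 2: derive path(i) via R1 from blue(i,a), anc(a)
round 2: derive path(j) via R1 from blue(j,a), anc(a)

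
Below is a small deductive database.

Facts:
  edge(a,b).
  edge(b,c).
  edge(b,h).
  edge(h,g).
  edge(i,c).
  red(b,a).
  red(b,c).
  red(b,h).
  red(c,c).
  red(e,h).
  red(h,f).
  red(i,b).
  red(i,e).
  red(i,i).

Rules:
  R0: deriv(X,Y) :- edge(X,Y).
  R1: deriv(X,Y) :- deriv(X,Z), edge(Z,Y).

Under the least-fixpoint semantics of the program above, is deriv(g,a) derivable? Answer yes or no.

round 1: derive deriv(a,b) via R0 from edge(a,b)
round 1: derive deriv(b,c) via R0 from edge(b,c)
round 1: derive deriv(b,h) via R0 from edge(b,h)
round 1: derive deriv(h,g) via R0 from edge(h,g)
round 1: derive deriv(i,c) via R0 from edge(i,c)
round 2: derive deriv(a,c) via R1 from deriv(a,b), edge(b,c)
round 2: derive deriv(a,h) via R1 from deriv(a,b), edge(b,h)
round 2: derive deriv(b,g) via R1 from deriv(b,h), edge(h,g)
round 3: derive deriv(a,g) via R1 from deriv(a,h), edge(h,g)

no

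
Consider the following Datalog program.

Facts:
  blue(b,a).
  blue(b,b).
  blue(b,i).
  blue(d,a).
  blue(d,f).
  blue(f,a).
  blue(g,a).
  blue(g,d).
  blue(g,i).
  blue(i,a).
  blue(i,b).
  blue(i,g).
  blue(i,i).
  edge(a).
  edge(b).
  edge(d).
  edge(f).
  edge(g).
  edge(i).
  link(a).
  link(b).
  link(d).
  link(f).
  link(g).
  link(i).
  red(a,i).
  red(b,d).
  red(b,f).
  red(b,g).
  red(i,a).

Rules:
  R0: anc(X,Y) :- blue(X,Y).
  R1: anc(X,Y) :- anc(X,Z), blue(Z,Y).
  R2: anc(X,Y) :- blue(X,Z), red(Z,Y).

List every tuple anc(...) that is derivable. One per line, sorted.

anc(b,a)
anc(b,b)
anc(b,d)
anc(b,f)
anc(b,g)
anc(b,i)
anc(d,a)
anc(d,b)
anc(d,d)
anc(d,f)
anc(d,g)
anc(d,i)
anc(f,a)
anc(f,b)
anc(f,d)
anc(f,f)
anc(f,g)
anc(f,i)
anc(g,a)
anc(g,b)
anc(g,d)
anc(g,f)
anc(g,g)
anc(g,i)
anc(i,a)
anc(i,b)
anc(i,d)
anc(i,f)
anc(i,g)
anc(i,i)

round 1: derive anc(b,a) via R0 from blue(b,a)
round 1: derive anc(b,b) via R0 from blue(b,b)
round 1: derive anc(b,i) via R0 from blue(b,i)
round 1: derive anc(d,a) via R0 from blue(d,a)
round 1: derive anc(d,f) via R0 from blue(d,f)
round 1: derive anc(f,a) via R0 from blue(f,a)
round 1: derive anc(g,a) via R0 from blue(g,a)
round 1: derive anc(g,d) via R0 from blue(g,d)
round 1: derive anc(g,i) via R0 from blue(g,i)
round 1: derive anc(i,a) via R0 from blue(i,a)
round 1: derive anc(i,b) via R0 from blue(i,b)
round 1: derive anc(i,g) via R0 from blue(i,g)
round 1: derive anc(i,i) via R0 from blue(i,i)
round 1: derive anc(b,d) via R2 from blue(b,b), red(b,d)
round 1: derive anc(b,f) via R2 from blue(b,b), red(b,f)
round 1: derive anc(b,g) via R2 from blue(b,b), red(b,g)
round 1: derive anc(d,i) via R2 from blue(d,a), red(a,i)
round 1: derive anc(f,i) via R2 from blue(f,a), red(a,i)
round 1: derive anc(i,d) via R2 from blue(i,b), red(b,d)
round 1: derive anc(i,f) via R2 from blue(i,b), red(b,f)
round 2: derive anc(d,b) via R1 from anc(d,i), blue(i,b)
round 2: derive anc(d,g) via R1 from anc(d,i), blue(i,g)
round 2: derive anc(f,b) via R1 from anc(f,i), blue(i,b)
round 2: derive anc(f,g) via R1 from anc(f,i), blue(i,g)
round 2: derive anc(g,b) via R1 from anc(g,i), blue(i,b)
round 2: derive anc(g,f) via R1 from anc(g,d), blue(d,f)
round 2: derive anc(g,g) via R1 from anc(g,i), blue(i,g)
round 3: derive anc(d,d) via R1 from anc(d,g), blue(g,d)
round 3: derive anc(f,d) via R1 from anc(f,g), blue(g,d)
round 4: derive anc(f,f) via R1 from anc(f,d), blue(d,f)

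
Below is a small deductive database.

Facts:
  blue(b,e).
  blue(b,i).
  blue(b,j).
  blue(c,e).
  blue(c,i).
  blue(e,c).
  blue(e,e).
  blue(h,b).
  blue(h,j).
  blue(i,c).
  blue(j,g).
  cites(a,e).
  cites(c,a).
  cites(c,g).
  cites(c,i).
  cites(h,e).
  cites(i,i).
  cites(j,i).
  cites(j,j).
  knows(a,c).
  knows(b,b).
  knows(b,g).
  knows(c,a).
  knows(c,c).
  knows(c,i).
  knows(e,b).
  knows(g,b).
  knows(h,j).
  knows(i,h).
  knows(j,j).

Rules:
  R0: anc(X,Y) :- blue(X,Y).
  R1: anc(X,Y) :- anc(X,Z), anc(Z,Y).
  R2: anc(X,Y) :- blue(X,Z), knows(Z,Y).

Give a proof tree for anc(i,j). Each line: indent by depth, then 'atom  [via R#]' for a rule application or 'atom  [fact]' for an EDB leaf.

anc(i,j)  [via R1]
  anc(i,b)  [via R1]
    anc(i,c)  [via R0]
      blue(i,c)  [fact]
    anc(c,b)  [via R2]
      blue(c,e)  [fact]
      knows(e,b)  [fact]
  anc(b,j)  [via R0]
    blue(b,j)  [fact]

round 1: derive anc(b,e) via R0 from blue(b,e)
round 1: derive anc(b,i) via R0 from blue(b,i)
round 1: derive anc(b,j) via R0 from blue(b,j)
round 1: derive anc(c,e) via R0 from blue(c,e)
round 1: derive anc(c,i) via R0 from blue(c,i)
round 1: derive anc(e,c) via R0 from blue(e,c)
round 1: derive anc(e,e) via R0 from blue(e,e)
round 1: derive anc(h,b) via R0 from blue(h,b)
round 1: derive anc(h,j) via R0 from blue(h,j)
round 1: derive anc(i,c) via R0 from blue(i,c)
round 1: derive anc(j,g) via R0 from blue(j,g)
round 1: derive anc(b,b) via R2 from blue(b,e), knows(e,b)
round 1: derive anc(b,h) via R2 from blue(b,i), knows(i,h)
round 1: derive anc(c,b) via R2 from blue(c,e), knows(e,b)
round 1: derive anc(c,h) via R2 from blue(c,i), knows(i,h)
round 1: derive anc(e,a) via R2 from blue(e,c), knows(c,a)
round 1: derive anc(e,b) via R2 from blue(e,e), knows(e,b)
round 1: derive anc(e,i) via R2 from blue(e,c), knows(c,i)
round 1: derive anc(h,g) via R2 from blue(h,b), knows(b,g)
round 1: derive anc(i,a) via R2 from blue(i,c), knows(c,a)
round 1: derive anc(i,i) via R2 from blue(i,c), knows(c,i)
round 1: derive anc(j,b) via R2 from blue(j,g), knows(g,b)
round 2: derive anc(b,a) via R1 from anc(b,e), anc(e,a)
round 2: derive anc(b,c) via R1 from anc(b,e), anc(e,c)
round 2: derive anc(b,g) via R1 from anc(b,h), anc(h,g)
round 2: derive anc(c,a) via R1 from anc(c,e), anc(e,a)
round 2: derive anc(c,c) via R1 from anc(c,e), anc(e,c)
round 2: derive anc(c,g) via R1 from anc(c,h), anc(h,g)
round 2: derive anc(c,j) via R1 from anc(c,b), anc(b,j)
round 2: derive anc(e,h) via R1 from anc(e,b), anc(b,h)
round 2: derive anc(e,j) via R1 from anc(e,b), anc(b,j)
round 2: derive anc(h,e) via R1 from anc(h,b), anc(b,e)
round 2: derive anc(h,h) via R1 from anc(h,b), anc(b,h)
round 2: derive anc(h,i) via R1 from anc(h,b), anc(b,i)
round 2: derive anc(i,b) via R1 from anc(i,c), anc(c,b)
round 2: derive anc(i,e) via R1 from anc(i,c), anc(c,e)
round 2: derive anc(i,h) via R1 from anc(i,c), anc(c,h)
round 2: derive anc(j,e) via R1 from anc(j,b), anc(b,e)
round 2: derive anc(j,h) via R1 from anc(j,b), anc(b,h)
round 2: derive anc(j,i) via R1 from anc(j,b), anc(b,i)
round 2: derive anc(j,j) via R1 from anc(j,b), anc(b,j)
round 3: derive anc(e,g) via R1 from anc(e,b), anc(b,g)
round 3: derive anc(h,a) via R1 from anc(h,b), anc(b,a)
round 3: derive anc(h,c) via R1 from anc(h,b), anc(b,c)
round 3: derive anc(i,g) via R1 from anc(i,b), anc(b,g)
round 3: derive anc(i,j) via R1 from anc(i,b), anc(b,j)
round 3: derive anc(j,a) via R1 from anc(j,b), anc(b,a)
round 3: derive anc(j,c) via R1 from anc(j,b), anc(b,c)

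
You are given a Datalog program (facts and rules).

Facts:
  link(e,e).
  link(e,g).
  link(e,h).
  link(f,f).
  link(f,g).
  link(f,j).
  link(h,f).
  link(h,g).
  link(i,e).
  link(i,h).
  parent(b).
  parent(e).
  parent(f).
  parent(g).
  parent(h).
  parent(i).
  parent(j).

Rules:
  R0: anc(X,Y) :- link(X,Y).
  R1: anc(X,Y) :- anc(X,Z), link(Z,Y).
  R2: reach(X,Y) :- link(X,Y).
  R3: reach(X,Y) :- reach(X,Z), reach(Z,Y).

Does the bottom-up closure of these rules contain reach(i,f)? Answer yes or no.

round 1: derive reach(e,e) via R2 from link(e,e)
round 1: derive reach(e,g) via R2 from link(e,g)
round 1: derive reach(e,h) via R2 from link(e,h)
round 1: derive reach(f,f) via R2 from link(f,f)
round 1: derive reach(f,g) via R2 from link(f,g)
round 1: derive reach(f,j) via R2 from link(f,j)
round 1: derive reach(h,f) via R2 from link(h,f)
round 1: derive reach(h,g) via R2 from link(h,g)
round 1: derive reach(i,e) via R2 from link(i,e)
round 1: derive reach(i,h) via R2 from link(i,h)
round 2: derive reach(e,f) via R3 from reach(e,h), reach(h,f)
round 2: derive reach(h,j) via R3 from reach(h,f), reach(f,j)
round 2: derive reach(i,f) via R3 from reach(i,h), reach(h,f)
round 2: derive reach(i,g) via R3 from reach(i,e), reach(e,g)
round 3: derive reach(e,j) via R3 from reach(e,f), reach(f,j)
round 3: derive reach(i,j) via R3 from reach(i,f), reach(f,j)

yes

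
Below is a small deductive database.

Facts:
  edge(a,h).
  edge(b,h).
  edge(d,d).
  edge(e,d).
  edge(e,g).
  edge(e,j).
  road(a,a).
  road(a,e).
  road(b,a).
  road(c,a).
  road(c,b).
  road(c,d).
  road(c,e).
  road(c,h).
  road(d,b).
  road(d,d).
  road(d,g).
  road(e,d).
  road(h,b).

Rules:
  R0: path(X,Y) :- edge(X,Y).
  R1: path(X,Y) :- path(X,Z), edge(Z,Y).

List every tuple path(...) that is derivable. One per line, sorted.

round 1: derive path(a,h) via R0 from edge(a,h)
round 1: derive path(b,h) via R0 from edge(b,h)
round 1: derive path(d,d) via R0 from edge(d,d)
round 1: derive path(e,d) via R0 from edge(e,d)
round 1: derive path(e,g) via R0 from edge(e,g)
round 1: derive path(e,j) via R0 from edge(e,j)

path(a,h)
path(b,h)
path(d,d)
path(e,d)
path(e,g)
path(e,j)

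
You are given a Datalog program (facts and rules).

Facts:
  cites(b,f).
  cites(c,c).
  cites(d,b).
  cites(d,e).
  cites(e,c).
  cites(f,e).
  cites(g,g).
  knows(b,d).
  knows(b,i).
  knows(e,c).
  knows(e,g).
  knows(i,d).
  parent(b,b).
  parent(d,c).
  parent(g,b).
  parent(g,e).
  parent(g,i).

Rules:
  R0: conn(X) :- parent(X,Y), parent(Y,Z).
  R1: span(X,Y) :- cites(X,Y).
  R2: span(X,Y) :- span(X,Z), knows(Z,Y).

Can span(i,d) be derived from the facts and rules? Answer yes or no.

no

round 1: derive span(b,f) via R1 from cites(b,f)
round 1: derive span(c,c) via R1 from cites(c,c)
round 1: derive span(d,b) via R1 from cites(d,b)
round 1: derive span(d,e) via R1 from cites(d,e)
round 1: derive span(e,c) via R1 from cites(e,c)
round 1: derive span(f,e) via R1 from cites(f,e)
round 1: derive span(g,g) via R1 from cites(g,g)
round 2: derive span(d,c) via R2 from span(d,e), knows(e,c)
round 2: derive span(d,d) via R2 from span(d,b), knows(b,d)
round 2: derive span(d,g) via R2 from span(d,e), knows(e,g)
round 2: derive span(d,i) via R2 from span(d,b), knows(b,i)
round 2: derive span(f,c) via R2 from span(f,e), knows(e,c)
round 2: derive span(f,g) via R2 from span(f,e), knows(e,g)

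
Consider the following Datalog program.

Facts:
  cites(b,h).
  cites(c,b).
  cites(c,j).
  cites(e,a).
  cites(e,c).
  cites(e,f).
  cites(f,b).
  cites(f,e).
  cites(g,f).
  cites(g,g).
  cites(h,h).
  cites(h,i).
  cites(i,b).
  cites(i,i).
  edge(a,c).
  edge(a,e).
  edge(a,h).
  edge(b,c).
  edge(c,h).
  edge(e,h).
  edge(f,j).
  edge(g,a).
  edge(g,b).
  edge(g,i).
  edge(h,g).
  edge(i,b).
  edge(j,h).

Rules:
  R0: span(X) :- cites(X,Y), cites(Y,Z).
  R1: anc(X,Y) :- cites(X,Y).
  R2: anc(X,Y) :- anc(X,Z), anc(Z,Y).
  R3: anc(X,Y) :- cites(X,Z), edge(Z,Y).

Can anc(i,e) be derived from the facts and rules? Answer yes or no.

yes

round 1: derive anc(b,h) via R1 from cites(b,h)
round 1: derive anc(c,b) via R1 from cites(c,b)
round 1: derive anc(c,j) via R1 from cites(c,j)
round 1: derive anc(e,a) via R1 from cites(e,a)
round 1: derive anc(e,c) via R1 from cites(e,c)
round 1: derive anc(e,f) via R1 from cites(e,f)
round 1: derive anc(f,b) via R1 from cites(f,b)
round 1: derive anc(f,e) via R1 from cites(f,e)
round 1: derive anc(g,f) via R1 from cites(g,f)
round 1: derive anc(g,g) via R1 from cites(g,g)
round 1: derive anc(h,h) via R1 from cites(h,h)
round 1: derive anc(h,i) via R1 from cites(h,i)
round 1: derive anc(i,b) via R1 from cites(i,b)
round 1: derive anc(i,i) via R1 from cites(i,i)
round 1: derive anc(b,g) via R3 from cites(b,h), edge(h,g)
round 1: derive anc(c,c) via R3 from cites(c,b), edge(b,c)
round 1: derive anc(c,h) via R3 from cites(c,j), edge(j,h)
round 1: derive anc(e,e) via R3 from cites(e,a), edge(a,e)
round 1: derive anc(e,h) via R3 from cites(e,a), edge(a,h)
round 1: derive anc(e,j) via R3 from cites(e,f), edge(f,j)
round 1: derive anc(f,c) via R3 from cites(f,b), edge(b,c)
round 1: derive anc(f,h) via R3 from cites(f,e), edge(e,h)
round 1: derive anc(g,a) via R3 from cites(g,g), edge(g,a)
round 1: derive anc(g,b) via R3 from cites(g,g), edge(g,b)
round 1: derive anc(g,i) via R3 from cites(g,g), edge(g,i)
round 1: derive anc(g,j) via R3 from cites(g,f), edge(f,j)
round 1: derive anc(h,b) via R3 from cites(h,i), edge(i,b)
round 1: derive anc(h,g) via R3 from cites(h,h), edge(h,g)
round 1: derive anc(i,c) via R3 from cites(i,b), edge(b,c)
round 2: derive anc(b,a) via R2 from anc(b,g), anc(g,a)
round 2: derive anc(b,b) via R2 from anc(b,g), anc(g,b)
round 2: derive anc(b,f) via R2 from anc(b,g), anc(g,f)
round 2: derive anc(b,i) via R2 from anc(b,g), anc(g,i)
round 2: derive anc(b,j) via R2 from anc(b,g), anc(g,j)
round 2: derive anc(c,g) via R2 from anc(c,b), anc(b,g)
round 2: derive anc(c,i) via R2 from anc(c,h), anc(h,i)
round 2: derive anc(e,b) via R2 from anc(e,c), anc(c,b)
round 2: derive anc(e,g) via R2 from anc(e,h), anc(h,g)
round 2: derive anc(e,i) via R2 from anc(e,h), anc(h,i)
round 2: derive anc(f,a) via R2 from anc(f,e), anc(e,a)
round 2: derive anc(f,f) via R2 from anc(f,e), anc(e,f)
round 2: derive anc(f,g) via R2 from anc(f,b), anc(b,g)
round 2: derive anc(f,i) via R2 from anc(f,h), anc(h,i)
round 2: derive anc(f,j) via R2 from anc(f,c), anc(c,j)
round 2: derive anc(g,c) via R2 from anc(g,f), anc(f,c)
round 2: derive anc(g,e) via R2 from anc(g,f), anc(f,e)
round 2: derive anc(g,h) via R2 from anc(g,b), anc(b,h)
round 2: derive anc(h,a) via R2 from anc(h,g), anc(g,a)
round 2: derive anc(h,c) via R2 from anc(h,i), anc(i,c)
round 2: derive anc(h,f) via R2 from anc(h,g), anc(g,f)
round 2: derive anc(h,j) via R2 from anc(h,g), anc(g,j)
round 2: derive anc(i,g) via R2 from anc(i,b), anc(b,g)
round 2: derive anc(i,h) via R2 from anc(i,b), anc(b,h)
round 2: derive anc(i,j) via R2 from anc(i,c), anc(c,j)
round 3: derive anc(b,c) via R2 from anc(b,f), anc(f,c)
round 3: derive anc(b,e) via R2 from anc(b,f), anc(f,e)
round 3: derive anc(c,a) via R2 from anc(c,b), anc(b,a)
round 3: derive anc(c,e) via R2 from anc(c,g), anc(g,e)
round 3: derive anc(c,f) via R2 from anc(c,b), anc(b,f)
round 3: derive anc(h,e) via R2 from anc(h,f), anc(f,e)
round 3: derive anc(i,a) via R2 from anc(i,b), anc(b,a)
round 3: derive anc(i,e) via R2 from anc(i,g), anc(g,e)
round 3: derive anc(i,f) via R2 from anc(i,b), anc(b,f)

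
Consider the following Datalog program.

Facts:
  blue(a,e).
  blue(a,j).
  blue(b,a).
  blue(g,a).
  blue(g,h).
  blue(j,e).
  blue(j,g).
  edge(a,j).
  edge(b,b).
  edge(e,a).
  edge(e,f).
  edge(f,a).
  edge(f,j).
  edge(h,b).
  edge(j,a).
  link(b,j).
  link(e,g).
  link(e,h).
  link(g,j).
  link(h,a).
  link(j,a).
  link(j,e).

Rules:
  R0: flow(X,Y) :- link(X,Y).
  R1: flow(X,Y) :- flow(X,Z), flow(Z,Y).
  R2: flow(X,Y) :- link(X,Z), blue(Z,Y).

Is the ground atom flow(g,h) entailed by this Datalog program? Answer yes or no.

yes

round 1: derive flow(b,j) via R0 from link(b,j)
round 1: derive flow(e,g) via R0 from link(e,g)
round 1: derive flow(e,h) via R0 from link(e,h)
round 1: derive flow(g,j) via R0 from link(g,j)
round 1: derive flow(h,a) via R0 from link(h,a)
round 1: derive flow(j,a) via R0 from link(j,a)
round 1: derive flow(j,e) via R0 from link(j,e)
round 1: derive flow(b,e) via R2 from link(b,j), blue(j,e)
round 1: derive flow(b,g) via R2 from link(b,j), blue(j,g)
round 1: derive flow(e,a) via R2 from link(e,g), blue(g,a)
round 1: derive flow(g,e) via R2 from link(g,j), blue(j,e)
round 1: derive flow(g,g) via R2 from link(g,j), blue(j,g)
round 1: derive flow(h,e) via R2 from link(h,a), blue(a,e)
round 1: derive flow(h,j) via R2 from link(h,a), blue(a,j)
round 1: derive flow(j,j) via R2 from link(j,a), blue(a,j)
round 2: derive flow(b,a) via R1 from flow(b,e), flow(e,a)
round 2: derive flow(b,h) via R1 from flow(b,e), flow(e,h)
round 2: derive flow(e,e) via R1 from flow(e,g), flow(g,e)
round 2: derive flow(e,j) via R1 from flow(e,g), flow(g,j)
round 2: derive flow(g,a) via R1 from flow(g,e), flow(e,a)
round 2: derive flow(g,h) via R1 from flow(g,e), flow(e,h)
round 2: derive flow(h,g) via R1 from flow(h,e), flow(e,g)
round 2: derive flow(h,h) via R1 from flow(h,e), flow(e,h)
round 2: derive flow(j,g) via R1 from flow(j,e), flow(e,g)
round 2: derive flow(j,h) via R1 from flow(j,e), flow(e,h)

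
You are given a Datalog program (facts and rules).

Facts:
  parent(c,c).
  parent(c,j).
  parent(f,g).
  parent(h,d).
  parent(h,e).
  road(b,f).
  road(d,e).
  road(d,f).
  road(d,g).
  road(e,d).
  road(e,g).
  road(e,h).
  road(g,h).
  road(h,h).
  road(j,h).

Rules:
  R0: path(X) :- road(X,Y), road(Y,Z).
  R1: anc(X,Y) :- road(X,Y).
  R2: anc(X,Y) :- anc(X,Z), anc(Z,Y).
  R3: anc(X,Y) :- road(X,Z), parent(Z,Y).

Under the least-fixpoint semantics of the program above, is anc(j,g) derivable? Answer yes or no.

round 1: derive anc(b,f) via R1 from road(b,f)
round 1: derive anc(d,e) via R1 from road(d,e)
round 1: derive anc(d,f) via R1 from road(d,f)
round 1: derive anc(d,g) via R1 from road(d,g)
round 1: derive anc(e,d) via R1 from road(e,d)
round 1: derive anc(e,g) via R1 from road(e,g)
round 1: derive anc(e,h) via R1 from road(e,h)
round 1: derive anc(g,h) via R1 from road(g,h)
round 1: derive anc(h,h) via R1 from road(h,h)
round 1: derive anc(j,h) via R1 from road(j,h)
round 1: derive anc(b,g) via R3 from road(b,f), parent(f,g)
round 1: derive anc(e,e) via R3 from road(e,h), parent(h,e)
round 1: derive anc(g,d) via R3 from road(g,h), parent(h,d)
round 1: derive anc(g,e) via R3 from road(g,h), parent(h,e)
round 1: derive anc(h,d) via R3 from road(h,h), parent(h,d)
round 1: derive anc(h,e) via R3 from road(h,h), parent(h,e)
round 1: derive anc(j,d) via R3 from road(j,h), parent(h,d)
round 1: derive anc(j,e) via R3 from road(j,h), parent(h,e)
round 2: derive anc(b,d) via R2 from anc(b,g), anc(g,d)
round 2: derive anc(b,e) via R2 from anc(b,g), anc(g,e)
round 2: derive anc(b,h) via R2 from anc(b,g), anc(g,h)
round 2: derive anc(d,d) via R2 from anc(d,e), anc(e,d)
round 2: derive anc(d,h) via R2 from anc(d,e), anc(e,h)
round 2: derive anc(e,f) via R2 from anc(e,d), anc(d,f)
round 2: derive anc(g,f) via R2 from anc(g,d), anc(d,f)
round 2: derive anc(g,g) via R2 from anc(g,d), anc(d,g)
round 2: derive anc(h,f) via R2 from anc(h,d), anc(d,f)
round 2: derive anc(h,g) via R2 from anc(h,d), anc(d,g)
round 2: derive anc(j,f) via R2 from anc(j,d), anc(d,f)
round 2: derive anc(j,g) via R2 from anc(j,d), anc(d,g)

yes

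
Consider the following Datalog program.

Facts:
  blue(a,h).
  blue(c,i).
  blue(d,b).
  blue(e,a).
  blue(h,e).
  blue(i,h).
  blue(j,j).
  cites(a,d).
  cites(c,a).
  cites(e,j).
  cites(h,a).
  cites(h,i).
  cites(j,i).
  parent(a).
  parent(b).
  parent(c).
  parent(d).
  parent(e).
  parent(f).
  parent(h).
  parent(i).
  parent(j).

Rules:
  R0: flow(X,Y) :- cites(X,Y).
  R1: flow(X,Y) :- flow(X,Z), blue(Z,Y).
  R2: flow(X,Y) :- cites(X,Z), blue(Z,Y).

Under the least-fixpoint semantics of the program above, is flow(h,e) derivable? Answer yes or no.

round 1: derive flow(a,d) via R0 from cites(a,d)
round 1: derive flow(c,a) via R0 from cites(c,a)
round 1: derive flow(e,j) via R0 from cites(e,j)
round 1: derive flow(h,a) via R0 from cites(h,a)
round 1: derive flow(h,i) via R0 from cites(h,i)
round 1: derive flow(j,i) via R0 from cites(j,i)
round 1: derive flow(a,b) via R2 from cites(a,d), blue(d,b)
round 1: derive flow(c,h) via R2 from cites(c,a), blue(a,h)
round 1: derive flow(h,h) via R2 from cites(h,a), blue(a,h)
round 1: derive flow(j,h) via R2 from cites(j,i), blue(i,h)
round 2: derive flow(c,e) via R1 from flow(c,h), blue(h,e)
round 2: derive flow(h,e) via R1 from flow(h,h), blue(h,e)
round 2: derive flow(j,e) via R1 from flow(j,h), blue(h,e)
round 3: derive flow(j,a) via R1 from flow(j,e), blue(e,a)

yes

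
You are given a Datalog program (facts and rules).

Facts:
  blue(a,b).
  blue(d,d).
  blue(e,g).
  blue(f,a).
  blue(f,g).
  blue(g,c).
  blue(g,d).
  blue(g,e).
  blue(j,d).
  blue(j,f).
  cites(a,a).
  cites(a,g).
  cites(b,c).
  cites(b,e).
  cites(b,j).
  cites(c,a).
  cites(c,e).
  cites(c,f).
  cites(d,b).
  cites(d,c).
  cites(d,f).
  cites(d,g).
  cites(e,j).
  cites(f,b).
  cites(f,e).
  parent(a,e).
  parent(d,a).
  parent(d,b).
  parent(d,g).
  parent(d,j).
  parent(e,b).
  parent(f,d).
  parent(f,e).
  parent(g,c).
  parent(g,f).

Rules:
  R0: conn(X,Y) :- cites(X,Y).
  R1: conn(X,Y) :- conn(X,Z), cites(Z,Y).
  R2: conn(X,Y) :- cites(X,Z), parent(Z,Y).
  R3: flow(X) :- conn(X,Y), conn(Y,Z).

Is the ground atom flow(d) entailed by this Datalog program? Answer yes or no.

round 1: derive conn(a,a) via R0 from cites(a,a)
round 1: derive conn(a,g) via R0 from cites(a,g)
round 1: derive conn(b,c) via R0 from cites(b,c)
round 1: derive conn(b,e) via R0 from cites(b,e)
round 1: derive conn(b,j) via R0 from cites(b,j)
round 1: derive conn(c,a) via R0 from cites(c,a)
round 1: derive conn(c,e) via R0 from cites(c,e)
round 1: derive conn(c,f) via R0 from cites(c,f)
round 1: derive conn(d,b) via R0 from cites(d,b)
round 1: derive conn(d,c) via R0 from cites(d,c)
round 1: derive conn(d,f) via R0 from cites(d,f)
round 1: derive conn(d,g) via R0 from cites(d,g)
round 1: derive conn(e,j) via R0 from cites(e,j)
round 1: derive conn(f,b) via R0 from cites(f,b)
round 1: derive conn(f,e) via R0 from cites(f,e)
round 1: derive conn(a,c) via R2 from cites(a,g), parent(g,c)
round 1: derive conn(a,e) via R2 from cites(a,a), parent(a,e)
round 1: derive conn(a,f) via R2 from cites(a,g), parent(g,f)
round 1: derive conn(b,b) via R2 from cites(b,e), parent(e,b)
round 1: derive conn(c,b) via R2 from cites(c,e), parent(e,b)
round 1: derive conn(c,d) via R2 from cites(c,f), parent(f,d)
round 1: derive conn(d,d) via R2 from cites(d,f), parent(f,d)
round 1: derive conn(d,e) via R2 from cites(d,f), parent(f,e)
round 2: derive conn(a,b) via R1 from conn(a,f), cites(f,b)
round 2: derive conn(a,j) via R1 from conn(a,e), cites(e,j)
round 2: derive conn(b,a) via R1 from conn(b,c), cites(c,a)
round 2: derive conn(b,f) via R1 from conn(b,c), cites(c,f)
round 2: derive conn(c,c) via R1 from conn(c,b), cites(b,c)
round 2: derive conn(c,g) via R1 from conn(c,a), cites(a,g)
round 2: derive conn(c,j) via R1 from conn(c,b), cites(b,j)
round 2: derive conn(d,a) via R1 from conn(d,c), cites(c,a)
round 2: derive conn(d,j) via R1 from conn(d,b), cites(b,j)
round 2: derive conn(f,c) via R1 from conn(f,b), cites(b,c)
round 2: derive conn(f,j) via R1 from conn(f,b), cites(b,j)
round 2: derive flow(a) via R3 from conn(a,a), conn(a,a)
round 2: derive flow(b) via R3 from conn(b,b), conn(b,b)
round 2: derive flow(c) via R3 from conn(c,a), conn(a,a)
round 2: derive flow(d) via R3 from conn(d,b), conn(b,b)
round 2: derive flow(f) via R3 from conn(f,b), conn(b,b)
round 3: derive conn(b,g) via R1 from conn(b,a), cites(a,g)
round 3: derive conn(f,a) via R1 from conn(f,c), cites(c,a)
round 3: derive conn(f,f) via R1 from conn(f,c), cites(c,f)
round 4: derive conn(f,g) via R1 from conn(f,a), cites(a,g)

yes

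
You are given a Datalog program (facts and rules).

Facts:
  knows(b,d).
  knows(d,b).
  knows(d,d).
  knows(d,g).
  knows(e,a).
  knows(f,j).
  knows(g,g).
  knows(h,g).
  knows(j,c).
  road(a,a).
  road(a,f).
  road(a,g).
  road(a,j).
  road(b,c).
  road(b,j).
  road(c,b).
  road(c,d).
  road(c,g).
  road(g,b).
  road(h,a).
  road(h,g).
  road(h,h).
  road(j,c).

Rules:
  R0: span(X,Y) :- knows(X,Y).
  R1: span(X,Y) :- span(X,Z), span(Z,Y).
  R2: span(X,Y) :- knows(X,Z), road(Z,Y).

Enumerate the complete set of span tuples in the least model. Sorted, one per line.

span(b,b)
span(b,c)
span(b,d)
span(b,g)
span(b,j)
span(d,b)
span(d,c)
span(d,d)
span(d,g)
span(d,j)
span(e,a)
span(e,b)
span(e,c)
span(e,d)
span(e,f)
span(e,g)
span(e,j)
span(f,b)
span(f,c)
span(f,d)
span(f,g)
span(f,j)
span(g,b)
span(g,c)
span(g,d)
span(g,g)
span(g,j)
span(h,b)
span(h,c)
span(h,d)
span(h,g)
span(h,j)
span(j,b)
span(j,c)
span(j,d)
span(j,g)
span(j,j)

round 1: derive span(b,d) via R0 from knows(b,d)
round 1: derive span(d,b) via R0 from knows(d,b)
round 1: derive span(d,d) via R0 from knows(d,d)
round 1: derive span(d,g) via R0 from knows(d,g)
round 1: derive span(e,a) via R0 from knows(e,a)
round 1: derive span(f,j) via R0 from knows(f,j)
round 1: derive span(g,g) via R0 from knows(g,g)
round 1: derive span(h,g) via R0 from knows(h,g)
round 1: derive span(j,c) via R0 from knows(j,c)
round 1: derive span(d,c) via R2 from knows(d,b), road(b,c)
round 1: derive span(d,j) via R2 from knows(d,b), road(b,j)
round 1: derive span(e,f) via R2 from knows(e,a), road(a,f)
round 1: derive span(e,g) via R2 from knows(e,a), road(a,g)
round 1: derive span(e,j) via R2 from knows(e,a), road(a,j)
round 1: derive span(f,c) via R2 from knows(f,j), road(j,c)
round 1: derive span(g,b) via R2 from knows(g,g), road(g,b)
round 1: derive span(h,b) via R2 from knows(h,g), road(g,b)
round 1: derive span(j,b) via R2 from knows(j,c), road(c,b)
round 1: derive span(j,d) via R2 from knows(j,c), road(c,d)
round 1: derive span(j,g) via R2 from knows(j,c), road(c,g)
round 2: derive span(b,b) via R1 from span(b,d), span(d,b)
round 2: derive span(b,c) via R1 from span(b,d), span(d,c)
round 2: derive span(b,g) via R1 from span(b,d), span(d,g)
round 2: derive span(b,j) via R1 from span(b,d), span(d,j)
round 2: derive span(e,b) via R1 from span(e,g), span(g,b)
round 2: derive span(e,c) via R1 from span(e,f), span(f,c)
round 2: derive span(e,d) via R1 from span(e,j), span(j,d)
round 2: derive span(f,b) via R1 from span(f,j), span(j,b)
round 2: derive span(f,d) via R1 from span(f,j), span(j,d)
round 2: derive span(f,g) via R1 from span(f,j), span(j,g)
round 2: derive span(g,d) via R1 from span(g,b), span(b,d)
round 2: derive span(h,d) via R1 from span(h,b), span(b,d)
round 2: derive span(j,j) via R1 from span(j,d), span(d,j)
round 3: derive span(g,c) via R1 from span(g,b), span(b,c)
round 3: derive span(g,j) via R1 from span(g,b), span(b,j)
round 3: derive span(h,c) via R1 from span(h,b), span(b,c)
round 3: derive span(h,j) via R1 from span(h,b), span(b,j)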